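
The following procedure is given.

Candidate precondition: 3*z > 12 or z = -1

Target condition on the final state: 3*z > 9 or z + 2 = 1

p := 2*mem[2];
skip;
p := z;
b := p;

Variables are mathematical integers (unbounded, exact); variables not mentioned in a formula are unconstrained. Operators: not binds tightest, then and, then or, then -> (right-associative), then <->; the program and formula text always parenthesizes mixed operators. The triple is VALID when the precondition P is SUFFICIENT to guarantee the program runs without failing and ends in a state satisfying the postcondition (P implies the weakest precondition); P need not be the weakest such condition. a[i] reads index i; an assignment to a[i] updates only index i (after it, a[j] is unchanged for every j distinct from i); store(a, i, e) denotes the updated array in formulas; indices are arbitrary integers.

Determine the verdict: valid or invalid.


Working backward. After the program, the postcondition 3*z > 9 or z + 2 = 1 must hold; in canonical form it is 3*z > 9 or z = -1.
Before b := p: 3*z > 9 or z = -1
Before p := z: 3*z > 9 or z = -1
Before skip: 3*z > 9 or z = -1
Before p := 2*mem[2]: 3*z > 9 or z = -1
The weakest precondition is 3*z > 9 or z = -1.
Check whether 3*z > 12 or z = -1 implies it.
Every state satisfying the precondition satisfies the weakest precondition: the implication holds.
Answer: valid


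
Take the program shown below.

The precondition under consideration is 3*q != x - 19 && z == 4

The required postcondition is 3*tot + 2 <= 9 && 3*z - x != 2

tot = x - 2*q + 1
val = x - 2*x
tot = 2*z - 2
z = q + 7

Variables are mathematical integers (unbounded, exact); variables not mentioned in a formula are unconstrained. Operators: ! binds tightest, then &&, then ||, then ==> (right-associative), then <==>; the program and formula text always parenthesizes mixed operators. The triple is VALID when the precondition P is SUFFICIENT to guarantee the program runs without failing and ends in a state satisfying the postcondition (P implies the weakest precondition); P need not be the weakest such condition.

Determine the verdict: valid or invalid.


Working backward. After the program, the postcondition 3*tot + 2 <= 9 && 3*z - x != 2 must hold; in canonical form it is 3*tot <= 7 && 3*z != x + 2.
Before z := q + 7: 3*tot <= 7 && 3*q != x - 19
Before tot := 2*z - 2: 6*z <= 13 && 3*q != x - 19
Before val := x - 2*x: 6*z <= 13 && 3*q != x - 19
Before tot := x - 2*q + 1: 6*z <= 13 && 3*q != x - 19
The weakest precondition is 6*z <= 13 && 3*q != x - 19.
Check whether 3*q != x - 19 && z == 4 implies it.
Countermodel: at the initial state q = 0, x = 20, z = 4, the precondition holds but the weakest precondition fails.
Answer: invalid


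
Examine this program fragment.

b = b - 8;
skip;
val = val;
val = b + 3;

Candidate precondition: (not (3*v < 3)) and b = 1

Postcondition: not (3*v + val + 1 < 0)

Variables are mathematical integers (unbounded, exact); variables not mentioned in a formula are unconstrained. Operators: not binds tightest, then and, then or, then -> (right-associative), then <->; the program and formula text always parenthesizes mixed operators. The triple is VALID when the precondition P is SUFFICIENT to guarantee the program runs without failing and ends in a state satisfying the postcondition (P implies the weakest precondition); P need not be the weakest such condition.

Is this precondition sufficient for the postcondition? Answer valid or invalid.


Working backward. After the program, the postcondition not (3*v + val + 1 < 0) must hold; in canonical form it is not (3*v + val < -1).
Before val := b + 3: not (b + 3*v < -4)
Before val := val: not (b + 3*v < -4)
Before skip: not (b + 3*v < -4)
Before b := b - 8: not (b + 3*v < 4)
The weakest precondition is not (b + 3*v < 4).
Check whether (not (3*v < 3)) and b = 1 implies it.
Every state satisfying the precondition satisfies the weakest precondition: the implication holds.
Answer: valid


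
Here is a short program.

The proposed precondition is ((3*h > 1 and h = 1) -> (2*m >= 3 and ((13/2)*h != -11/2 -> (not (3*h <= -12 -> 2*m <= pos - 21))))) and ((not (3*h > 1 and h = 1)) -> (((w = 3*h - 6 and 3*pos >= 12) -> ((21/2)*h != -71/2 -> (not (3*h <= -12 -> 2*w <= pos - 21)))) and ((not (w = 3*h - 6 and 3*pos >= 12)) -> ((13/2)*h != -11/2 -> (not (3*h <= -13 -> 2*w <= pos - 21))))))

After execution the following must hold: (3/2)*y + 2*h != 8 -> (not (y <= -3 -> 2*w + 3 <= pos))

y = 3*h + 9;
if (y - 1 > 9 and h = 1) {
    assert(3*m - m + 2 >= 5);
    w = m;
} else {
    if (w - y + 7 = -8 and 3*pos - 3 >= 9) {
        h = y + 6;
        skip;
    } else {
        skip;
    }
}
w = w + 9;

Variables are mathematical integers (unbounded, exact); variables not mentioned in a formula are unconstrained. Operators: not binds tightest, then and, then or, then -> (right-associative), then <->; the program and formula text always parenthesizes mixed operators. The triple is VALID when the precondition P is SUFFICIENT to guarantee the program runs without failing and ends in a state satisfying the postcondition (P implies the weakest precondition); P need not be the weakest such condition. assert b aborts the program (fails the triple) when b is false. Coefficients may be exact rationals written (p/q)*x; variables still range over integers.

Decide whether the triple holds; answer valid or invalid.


Working backward. After the program, the postcondition (3/2)*y + 2*h != 8 -> (not (y <= -3 -> 2*w + 3 <= pos)) must hold; in canonical form it is 2*h + (3/2)*y != 8 -> (not (y <= -3 -> 2*w <= pos - 3)).
Before w := w + 9: 2*h + (3/2)*y != 8 -> (not (y <= -3 -> 2*w <= pos - 21))
Then branch requires 2*m >= 3 and (2*h + (3/2)*y != 8 -> (not (y <= -3 -> 2*m <= pos - 21))); else branch requires ((w = y - 15 and 3*pos >= 12) -> ((7/2)*y != -4 -> (not (y <= -3 -> 2*w <= pos - 21)))) and ((not (w = y - 15 and 3*pos >= 12)) -> (2*h + (3/2)*y != 8 -> (not (y <= -3 -> 2*w <= pos - 21)))).
Before the if: ((y > 10 and h = 1) -> (2*m >= 3 and (2*h + (3/2)*y != 8 -> (not (y <= -3 -> 2*m <= pos - 21))))) and ((not (y > 10 and h = 1)) -> (((w = y - 15 and 3*pos >= 12) -> ((7/2)*y != -4 -> (not (y <= -3 -> 2*w <= pos - 21)))) and ((not (w = y - 15 and 3*pos >= 12)) -> (2*h + (3/2)*y != 8 -> (not (y <= -3 -> 2*w <= pos - 21))))))
Before y := 3*h + 9: ((3*h > 1 and h = 1) -> (2*m >= 3 and ((13/2)*h != -11/2 -> (not (3*h <= -12 -> 2*m <= pos - 21))))) and ((not (3*h > 1 and h = 1)) -> (((w = 3*h - 6 and 3*pos >= 12) -> ((21/2)*h != -71/2 -> (not (3*h <= -12 -> 2*w <= pos - 21)))) and ((not (w = 3*h - 6 and 3*pos >= 12)) -> ((13/2)*h != -11/2 -> (not (3*h <= -12 -> 2*w <= pos - 21))))))
The weakest precondition is ((3*h > 1 and h = 1) -> (2*m >= 3 and ((13/2)*h != -11/2 -> (not (3*h <= -12 -> 2*m <= pos - 21))))) and ((not (3*h > 1 and h = 1)) -> (((w = 3*h - 6 and 3*pos >= 12) -> ((21/2)*h != -71/2 -> (not (3*h <= -12 -> 2*w <= pos - 21)))) and ((not (w = 3*h - 6 and 3*pos >= 12)) -> ((13/2)*h != -11/2 -> (not (3*h <= -12 -> 2*w <= pos - 21)))))).
Check whether ((3*h > 1 and h = 1) -> (2*m >= 3 and ((13/2)*h != -11/2 -> (not (3*h <= -12 -> 2*m <= pos - 21))))) and ((not (3*h > 1 and h = 1)) -> (((w = 3*h - 6 and 3*pos >= 12) -> ((21/2)*h != -71/2 -> (not (3*h <= -12 -> 2*w <= pos - 21)))) and ((not (w = 3*h - 6 and 3*pos >= 12)) -> ((13/2)*h != -11/2 -> (not (3*h <= -13 -> 2*w <= pos - 21)))))) implies it.
Every state satisfying the precondition satisfies the weakest precondition: the implication holds.
Answer: valid


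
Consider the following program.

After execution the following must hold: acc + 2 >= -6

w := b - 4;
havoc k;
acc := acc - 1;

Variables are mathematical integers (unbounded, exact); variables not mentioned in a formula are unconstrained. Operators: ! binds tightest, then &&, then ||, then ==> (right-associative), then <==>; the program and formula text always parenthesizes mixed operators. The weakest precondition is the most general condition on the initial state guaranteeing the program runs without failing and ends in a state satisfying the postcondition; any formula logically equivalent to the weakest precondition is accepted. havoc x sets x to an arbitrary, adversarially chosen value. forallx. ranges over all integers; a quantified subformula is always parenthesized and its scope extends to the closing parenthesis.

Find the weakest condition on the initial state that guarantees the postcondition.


Working backward. After the program, the postcondition acc + 2 >= -6 must hold; in canonical form it is acc >= -8.
Before acc := acc - 1: acc >= -7
Before havoc k: acc >= -7
Before w := b - 4: acc >= -7
Answer: WP = acc >= -7


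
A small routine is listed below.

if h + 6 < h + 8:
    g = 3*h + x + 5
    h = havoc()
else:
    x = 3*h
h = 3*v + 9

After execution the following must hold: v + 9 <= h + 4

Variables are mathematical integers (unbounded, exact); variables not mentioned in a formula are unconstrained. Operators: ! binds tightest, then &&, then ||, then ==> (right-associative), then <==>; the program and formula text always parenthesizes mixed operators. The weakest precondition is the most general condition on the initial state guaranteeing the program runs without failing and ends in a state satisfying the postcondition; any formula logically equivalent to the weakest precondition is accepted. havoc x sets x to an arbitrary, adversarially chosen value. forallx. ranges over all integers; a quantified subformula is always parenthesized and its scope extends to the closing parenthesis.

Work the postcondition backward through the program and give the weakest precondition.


Working backward. After the program, the postcondition v + 9 <= h + 4 must hold; in canonical form it is v <= h - 5.
Before h := 3*v + 9: 2*v >= -4
Then branch requires 2*v >= -4; else branch requires 2*v >= -4.
Before the if: 2*v >= -4
Answer: WP = 2*v >= -4


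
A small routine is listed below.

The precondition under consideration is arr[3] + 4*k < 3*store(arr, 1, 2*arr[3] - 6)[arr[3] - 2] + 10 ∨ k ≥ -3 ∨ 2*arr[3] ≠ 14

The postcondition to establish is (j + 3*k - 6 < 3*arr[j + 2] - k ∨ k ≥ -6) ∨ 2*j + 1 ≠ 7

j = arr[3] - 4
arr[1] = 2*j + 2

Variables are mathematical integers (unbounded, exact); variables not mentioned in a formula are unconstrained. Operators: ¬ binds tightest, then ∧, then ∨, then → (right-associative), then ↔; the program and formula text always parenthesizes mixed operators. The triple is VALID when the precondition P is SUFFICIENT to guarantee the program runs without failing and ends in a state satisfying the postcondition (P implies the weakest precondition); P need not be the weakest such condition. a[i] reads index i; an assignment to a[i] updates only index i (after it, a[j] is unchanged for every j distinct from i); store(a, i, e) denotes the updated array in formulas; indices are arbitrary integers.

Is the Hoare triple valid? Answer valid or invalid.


Working backward. After the program, the postcondition (j + 3*k - 6 < 3*arr[j + 2] - k ∨ k ≥ -6) ∨ 2*j + 1 ≠ 7 must hold; in canonical form it is j + 4*k < 3*arr[j + 2] + 6 ∨ k ≥ -6 ∨ 2*j ≠ 6.
Before arr[1] := 2*j + 2: j + 4*k < 3*store(arr, 1, 2*j + 2)[j + 2] + 6 ∨ k ≥ -6 ∨ 2*j ≠ 6
Before j := arr[3] - 4: arr[3] + 4*k < 3*store(arr, 1, 2*arr[3] - 6)[arr[3] - 2] + 10 ∨ k ≥ -6 ∨ 2*arr[3] ≠ 14
The weakest precondition is arr[3] + 4*k < 3*store(arr, 1, 2*arr[3] - 6)[arr[3] - 2] + 10 ∨ k ≥ -6 ∨ 2*arr[3] ≠ 14.
Check whether arr[3] + 4*k < 3*store(arr, 1, 2*arr[3] - 6)[arr[3] - 2] + 10 ∨ k ≥ -3 ∨ 2*arr[3] ≠ 14 implies it.
Every state satisfying the precondition satisfies the weakest precondition: the implication holds.
Answer: valid


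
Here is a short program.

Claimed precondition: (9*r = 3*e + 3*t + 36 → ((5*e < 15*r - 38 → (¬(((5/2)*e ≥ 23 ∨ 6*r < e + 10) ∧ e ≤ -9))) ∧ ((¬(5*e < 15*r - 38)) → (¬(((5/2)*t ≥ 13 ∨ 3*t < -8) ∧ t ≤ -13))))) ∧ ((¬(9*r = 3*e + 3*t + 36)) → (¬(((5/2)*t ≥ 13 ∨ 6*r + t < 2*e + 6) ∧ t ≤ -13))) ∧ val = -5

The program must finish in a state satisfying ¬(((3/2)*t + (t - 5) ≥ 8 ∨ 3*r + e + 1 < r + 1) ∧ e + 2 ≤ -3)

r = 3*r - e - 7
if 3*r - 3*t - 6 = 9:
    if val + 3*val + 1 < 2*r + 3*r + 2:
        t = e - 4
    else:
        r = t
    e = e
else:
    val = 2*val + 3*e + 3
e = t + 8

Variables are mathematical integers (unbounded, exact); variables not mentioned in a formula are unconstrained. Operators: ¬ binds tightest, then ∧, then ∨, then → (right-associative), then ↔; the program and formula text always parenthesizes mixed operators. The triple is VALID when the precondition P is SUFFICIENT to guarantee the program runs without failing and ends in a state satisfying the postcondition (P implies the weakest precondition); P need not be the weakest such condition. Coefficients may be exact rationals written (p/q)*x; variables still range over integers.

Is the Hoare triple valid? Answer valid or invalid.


Working backward. After the program, the postcondition ¬(((3/2)*t + (t - 5) ≥ 8 ∨ 3*r + e + 1 < r + 1) ∧ e + 2 ≤ -3) must hold; in canonical form it is ¬(((5/2)*t ≥ 13 ∨ e + 2*r < 0) ∧ e ≤ -5).
Before e := t + 8: ¬(((5/2)*t ≥ 13 ∨ 2*r + t < -8) ∧ t ≤ -13)
Then branch requires (4*val < 5*r + 1 → (¬(((5/2)*e ≥ 23 ∨ e + 2*r < -4) ∧ e ≤ -9))) ∧ ((¬(4*val < 5*r + 1)) → (¬(((5/2)*t ≥ 13 ∨ 3*t < -8) ∧ t ≤ -13))); else branch requires ¬(((5/2)*t ≥ 13 ∨ 2*r + t < -8) ∧ t ≤ -13).
Before the if: (3*r = 3*t + 15 → ((4*val < 5*r + 1 → (¬(((5/2)*e ≥ 23 ∨ e + 2*r < -4) ∧ e ≤ -9))) ∧ ((¬(4*val < 5*r + 1)) → (¬(((5/2)*t ≥ 13 ∨ 3*t < -8) ∧ t ≤ -13))))) ∧ ((¬(3*r = 3*t + 15)) → (¬(((5/2)*t ≥ 13 ∨ 2*r + t < -8) ∧ t ≤ -13)))
Before r := 3*r - e - 7: (9*r = 3*e + 3*t + 36 → ((5*e + 4*val < 15*r - 34 → (¬(((5/2)*e ≥ 23 ∨ 6*r < e + 10) ∧ e ≤ -9))) ∧ ((¬(5*e + 4*val < 15*r - 34)) → (¬(((5/2)*t ≥ 13 ∨ 3*t < -8) ∧ t ≤ -13))))) ∧ ((¬(9*r = 3*e + 3*t + 36)) → (¬(((5/2)*t ≥ 13 ∨ 6*r + t < 2*e + 6) ∧ t ≤ -13)))
The weakest precondition is (9*r = 3*e + 3*t + 36 → ((5*e + 4*val < 15*r - 34 → (¬(((5/2)*e ≥ 23 ∨ 6*r < e + 10) ∧ e ≤ -9))) ∧ ((¬(5*e + 4*val < 15*r - 34)) → (¬(((5/2)*t ≥ 13 ∨ 3*t < -8) ∧ t ≤ -13))))) ∧ ((¬(9*r = 3*e + 3*t + 36)) → (¬(((5/2)*t ≥ 13 ∨ 6*r + t < 2*e + 6) ∧ t ≤ -13))).
Check whether (9*r = 3*e + 3*t + 36 → ((5*e < 15*r - 38 → (¬(((5/2)*e ≥ 23 ∨ 6*r < e + 10) ∧ e ≤ -9))) ∧ ((¬(5*e < 15*r - 38)) → (¬(((5/2)*t ≥ 13 ∨ 3*t < -8) ∧ t ≤ -13))))) ∧ ((¬(9*r = 3*e + 3*t + 36)) → (¬(((5/2)*t ≥ 13 ∨ 6*r + t < 2*e + 6) ∧ t ≤ -13))) ∧ val = -5 implies it.
Countermodel: at the initial state e = -10, r = -1, t = -5, val = -5, the precondition holds but the weakest precondition fails.
Answer: invalid


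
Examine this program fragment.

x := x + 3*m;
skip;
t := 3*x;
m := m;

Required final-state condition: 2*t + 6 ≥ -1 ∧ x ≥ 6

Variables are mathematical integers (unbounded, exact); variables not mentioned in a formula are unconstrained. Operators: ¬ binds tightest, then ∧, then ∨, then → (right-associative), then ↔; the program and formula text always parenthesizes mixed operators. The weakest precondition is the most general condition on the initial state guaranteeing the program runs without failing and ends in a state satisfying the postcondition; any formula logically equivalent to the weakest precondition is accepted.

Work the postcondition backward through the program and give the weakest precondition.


Working backward. After the program, the postcondition 2*t + 6 ≥ -1 ∧ x ≥ 6 must hold; in canonical form it is 2*t ≥ -7 ∧ x ≥ 6.
Before m := m: 2*t ≥ -7 ∧ x ≥ 6
Before t := 3*x: 6*x ≥ -7 ∧ x ≥ 6
Before skip: 6*x ≥ -7 ∧ x ≥ 6
Before x := x + 3*m: 18*m + 6*x ≥ -7 ∧ 3*m + x ≥ 6
Answer: WP = 18*m + 6*x ≥ -7 ∧ 3*m + x ≥ 6


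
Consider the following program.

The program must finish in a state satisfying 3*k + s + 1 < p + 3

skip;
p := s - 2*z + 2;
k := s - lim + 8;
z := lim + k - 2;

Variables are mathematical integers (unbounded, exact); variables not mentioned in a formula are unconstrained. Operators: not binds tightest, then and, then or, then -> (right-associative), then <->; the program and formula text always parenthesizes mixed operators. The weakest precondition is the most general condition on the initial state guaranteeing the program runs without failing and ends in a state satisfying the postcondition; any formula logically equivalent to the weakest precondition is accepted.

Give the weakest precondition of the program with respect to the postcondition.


Working backward. After the program, the postcondition 3*k + s + 1 < p + 3 must hold; in canonical form it is 3*k + s < p + 2.
Before z := lim + k - 2: 3*k + s < p + 2
Before k := s - lim + 8: 4*s < 3*lim + p - 22
Before p := s - 2*z + 2: 3*s + 2*z < 3*lim - 20
Before skip: 3*s + 2*z < 3*lim - 20
Answer: WP = 3*s + 2*z < 3*lim - 20


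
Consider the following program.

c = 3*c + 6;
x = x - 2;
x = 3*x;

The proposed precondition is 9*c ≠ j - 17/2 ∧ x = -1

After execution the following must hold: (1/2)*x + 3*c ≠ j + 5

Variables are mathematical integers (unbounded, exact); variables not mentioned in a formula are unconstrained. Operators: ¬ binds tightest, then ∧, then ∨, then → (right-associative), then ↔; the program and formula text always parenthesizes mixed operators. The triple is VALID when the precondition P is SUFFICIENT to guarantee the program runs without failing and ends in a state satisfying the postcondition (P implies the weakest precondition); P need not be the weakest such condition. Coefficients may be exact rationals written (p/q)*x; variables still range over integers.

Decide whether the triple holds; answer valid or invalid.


Working backward. After the program, the postcondition (1/2)*x + 3*c ≠ j + 5 must hold; in canonical form it is 3*c + (1/2)*x ≠ j + 5.
Before x := 3*x: 3*c + (3/2)*x ≠ j + 5
Before x := x - 2: 3*c + (3/2)*x ≠ j + 8
Before c := 3*c + 6: 9*c + (3/2)*x ≠ j - 10
The weakest precondition is 9*c + (3/2)*x ≠ j - 10.
Check whether 9*c ≠ j - 17/2 ∧ x = -1 implies it.
Every state satisfying the precondition satisfies the weakest precondition: the implication holds.
Answer: valid


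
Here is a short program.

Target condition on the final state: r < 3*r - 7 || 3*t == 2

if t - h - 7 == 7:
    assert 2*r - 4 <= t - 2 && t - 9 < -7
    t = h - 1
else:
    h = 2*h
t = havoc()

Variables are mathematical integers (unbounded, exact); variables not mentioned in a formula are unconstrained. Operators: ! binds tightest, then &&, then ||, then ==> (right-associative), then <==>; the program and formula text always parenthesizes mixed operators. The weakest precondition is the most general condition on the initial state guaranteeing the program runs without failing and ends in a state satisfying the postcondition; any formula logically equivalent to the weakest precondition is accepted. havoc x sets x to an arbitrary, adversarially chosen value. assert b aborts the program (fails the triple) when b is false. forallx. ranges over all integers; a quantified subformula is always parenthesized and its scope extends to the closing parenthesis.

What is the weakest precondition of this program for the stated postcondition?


Working backward. After the program, the postcondition r < 3*r - 7 || 3*t == 2 must hold; in canonical form it is 2*r > 7 || 3*t == 2.
Before havoc t: forall t_1. (2*r > 7 || 3*t_1 == 2)
Then branch requires 2*r <= t + 2 && t < 2 && (forall t_1. (2*r > 7 || 3*t_1 == 2)); else branch requires forall t_1. (2*r > 7 || 3*t_1 == 2).
Before the if: (t == h + 14 ==> (2*r <= t + 2 && t < 2 && (forall t_1. (2*r > 7 || 3*t_1 == 2)))) && ((!(t == h + 14)) ==> (forall t_1. (2*r > 7 || 3*t_1 == 2)))
Answer: WP = (t == h + 14 ==> (2*r <= t + 2 && t < 2 && (forall t_1. (2*r > 7 || 3*t_1 == 2)))) && ((!(t == h + 14)) ==> (forall t_1. (2*r > 7 || 3*t_1 == 2)))


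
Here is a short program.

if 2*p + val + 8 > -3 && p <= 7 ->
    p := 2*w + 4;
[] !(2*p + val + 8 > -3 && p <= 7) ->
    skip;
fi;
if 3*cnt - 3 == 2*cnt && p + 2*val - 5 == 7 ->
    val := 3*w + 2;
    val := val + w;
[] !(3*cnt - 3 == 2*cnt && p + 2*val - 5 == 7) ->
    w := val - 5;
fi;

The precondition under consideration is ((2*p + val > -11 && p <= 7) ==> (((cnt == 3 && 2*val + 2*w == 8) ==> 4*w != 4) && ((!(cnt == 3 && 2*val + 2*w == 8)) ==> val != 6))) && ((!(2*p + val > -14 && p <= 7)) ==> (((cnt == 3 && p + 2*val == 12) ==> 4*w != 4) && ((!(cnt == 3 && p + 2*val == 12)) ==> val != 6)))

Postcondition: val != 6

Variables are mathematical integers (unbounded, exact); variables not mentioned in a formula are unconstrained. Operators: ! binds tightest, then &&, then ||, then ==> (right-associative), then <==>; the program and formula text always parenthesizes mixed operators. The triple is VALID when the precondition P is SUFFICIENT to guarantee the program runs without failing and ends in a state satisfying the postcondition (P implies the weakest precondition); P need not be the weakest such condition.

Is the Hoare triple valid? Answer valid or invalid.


Working backward. After the program, val != 6 must hold.
Then branch requires 4*w != 4; else branch requires val != 6.
Before the if: ((cnt == 3 && p + 2*val == 12) ==> 4*w != 4) && ((!(cnt == 3 && p + 2*val == 12)) ==> val != 6)
Then branch requires ((cnt == 3 && 2*val + 2*w == 8) ==> 4*w != 4) && ((!(cnt == 3 && 2*val + 2*w == 8)) ==> val != 6); else branch requires ((cnt == 3 && p + 2*val == 12) ==> 4*w != 4) && ((!(cnt == 3 && p + 2*val == 12)) ==> val != 6).
Before the if: ((2*p + val > -11 && p <= 7) ==> (((cnt == 3 && 2*val + 2*w == 8) ==> 4*w != 4) && ((!(cnt == 3 && 2*val + 2*w == 8)) ==> val != 6))) && ((!(2*p + val > -11 && p <= 7)) ==> (((cnt == 3 && p + 2*val == 12) ==> 4*w != 4) && ((!(cnt == 3 && p + 2*val == 12)) ==> val != 6)))
The weakest precondition is ((2*p + val > -11 && p <= 7) ==> (((cnt == 3 && 2*val + 2*w == 8) ==> 4*w != 4) && ((!(cnt == 3 && 2*val + 2*w == 8)) ==> val != 6))) && ((!(2*p + val > -11 && p <= 7)) ==> (((cnt == 3 && p + 2*val == 12) ==> 4*w != 4) && ((!(cnt == 3 && p + 2*val == 12)) ==> val != 6))).
Check whether ((2*p + val > -11 && p <= 7) ==> (((cnt == 3 && 2*val + 2*w == 8) ==> 4*w != 4) && ((!(cnt == 3 && 2*val + 2*w == 8)) ==> val != 6))) && ((!(2*p + val > -14 && p <= 7)) ==> (((cnt == 3 && p + 2*val == 12) ==> 4*w != 4) && ((!(cnt == 3 && p + 2*val == 12)) ==> val != 6))) implies it.
Countermodel: at the initial state cnt = 3, p = -12, val = 12, w = 1, the precondition holds but the weakest precondition fails.
Answer: invalid


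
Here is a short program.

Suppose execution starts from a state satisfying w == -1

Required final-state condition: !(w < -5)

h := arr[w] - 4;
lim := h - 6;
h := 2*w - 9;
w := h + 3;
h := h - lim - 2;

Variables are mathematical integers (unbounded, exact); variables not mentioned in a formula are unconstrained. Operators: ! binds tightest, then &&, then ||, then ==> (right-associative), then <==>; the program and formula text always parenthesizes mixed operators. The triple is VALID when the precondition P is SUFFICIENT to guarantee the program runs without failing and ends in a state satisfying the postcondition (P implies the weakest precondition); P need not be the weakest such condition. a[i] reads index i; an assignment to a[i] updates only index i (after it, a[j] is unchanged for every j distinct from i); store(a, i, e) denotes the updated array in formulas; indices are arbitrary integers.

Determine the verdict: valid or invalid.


Working backward. After the program, !(w < -5) must hold.
Before h := h - lim - 2: !(w < -5)
Before w := h + 3: !(h < -8)
Before h := 2*w - 9: !(2*w < 1)
Before lim := h - 6: !(2*w < 1)
Before h := arr[w] - 4: !(2*w < 1)
The weakest precondition is !(2*w < 1).
Check whether w == -1 implies it.
Countermodel: at the initial state w = -1, the precondition holds but the weakest precondition fails.
Answer: invalid


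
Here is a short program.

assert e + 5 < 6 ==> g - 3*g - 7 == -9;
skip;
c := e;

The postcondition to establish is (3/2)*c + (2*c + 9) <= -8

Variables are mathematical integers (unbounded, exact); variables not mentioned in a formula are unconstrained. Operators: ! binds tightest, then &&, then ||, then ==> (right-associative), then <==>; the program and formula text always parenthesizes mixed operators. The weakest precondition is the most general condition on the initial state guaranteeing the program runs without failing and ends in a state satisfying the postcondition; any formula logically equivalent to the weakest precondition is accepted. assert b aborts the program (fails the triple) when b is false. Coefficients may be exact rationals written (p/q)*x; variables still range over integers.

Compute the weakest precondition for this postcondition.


Working backward. After the program, the postcondition (3/2)*c + (2*c + 9) <= -8 must hold; in canonical form it is (7/2)*c <= -17.
Before c := e: (7/2)*e <= -17
Before skip: (7/2)*e <= -17
Before assert e + 5 < 6 ==> g - 3*g - 7 == -9: (e < 1 ==> 2*g == 2) && (7/2)*e <= -17
Answer: WP = (e < 1 ==> 2*g == 2) && (7/2)*e <= -17


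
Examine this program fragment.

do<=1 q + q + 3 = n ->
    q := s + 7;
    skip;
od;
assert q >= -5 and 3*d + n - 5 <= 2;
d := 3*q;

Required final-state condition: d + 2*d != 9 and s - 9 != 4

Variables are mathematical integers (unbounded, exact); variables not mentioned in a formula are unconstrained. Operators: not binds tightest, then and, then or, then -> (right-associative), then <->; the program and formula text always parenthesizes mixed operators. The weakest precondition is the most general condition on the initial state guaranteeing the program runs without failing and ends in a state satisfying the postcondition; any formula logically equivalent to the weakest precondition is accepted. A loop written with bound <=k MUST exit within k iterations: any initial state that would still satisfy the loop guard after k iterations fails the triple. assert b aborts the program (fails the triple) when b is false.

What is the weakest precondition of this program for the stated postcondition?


Working backward. After the program, the postcondition d + 2*d != 9 and s - 9 != 4 must hold; in canonical form it is 3*d != 9 and s != 13.
Before d := 3*q: 9*q != 9 and s != 13
Before assert q >= -5 and 3*d + n - 5 <= 2: q >= -5 and 3*d + n <= 7 and 9*q != 9 and s != 13
Before the loop (bound <=1), unroll the exhaustion recursion (WP_0 = exit-now case; WP_j = one more guarded iteration, up to j = 1):
  WP_0: (not (2*q = n - 3)) and q >= -5 and 3*d + n <= 7 and 9*q != 9 and s != 13
  WP_1: (2*q = n - 3 -> ((not (2*s = n - 17)) and s >= -12 and 3*d + n <= 7 and 9*s != -54 and s != 13)) and ((not (2*q = n - 3)) -> (q >= -5 and 3*d + n <= 7 and 9*q != 9 and s != 13))
So before the loop: (2*q = n - 3 -> ((not (2*s = n - 17)) and s >= -12 and 3*d + n <= 7 and 9*s != -54 and s != 13)) and ((not (2*q = n - 3)) -> (q >= -5 and 3*d + n <= 7 and 9*q != 9 and s != 13))
Answer: WP = (2*q = n - 3 -> ((not (2*s = n - 17)) and s >= -12 and 3*d + n <= 7 and 9*s != -54 and s != 13)) and ((not (2*q = n - 3)) -> (q >= -5 and 3*d + n <= 7 and 9*q != 9 and s != 13))


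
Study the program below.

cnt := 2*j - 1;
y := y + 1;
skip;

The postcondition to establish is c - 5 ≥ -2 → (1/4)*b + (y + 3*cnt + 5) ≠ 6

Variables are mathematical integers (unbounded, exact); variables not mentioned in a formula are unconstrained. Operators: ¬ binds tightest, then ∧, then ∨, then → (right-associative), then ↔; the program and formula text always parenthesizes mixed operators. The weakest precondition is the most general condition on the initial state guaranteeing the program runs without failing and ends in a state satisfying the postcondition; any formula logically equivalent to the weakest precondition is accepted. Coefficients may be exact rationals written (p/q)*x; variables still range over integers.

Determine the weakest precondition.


Working backward. After the program, the postcondition c - 5 ≥ -2 → (1/4)*b + (y + 3*cnt + 5) ≠ 6 must hold; in canonical form it is c ≥ 3 → (1/4)*b + 3*cnt + y ≠ 1.
Before skip: c ≥ 3 → (1/4)*b + 3*cnt + y ≠ 1
Before y := y + 1: c ≥ 3 → (1/4)*b + 3*cnt + y ≠ 0
Before cnt := 2*j - 1: c ≥ 3 → (1/4)*b + 6*j + y ≠ 3
Answer: WP = c ≥ 3 → (1/4)*b + 6*j + y ≠ 3


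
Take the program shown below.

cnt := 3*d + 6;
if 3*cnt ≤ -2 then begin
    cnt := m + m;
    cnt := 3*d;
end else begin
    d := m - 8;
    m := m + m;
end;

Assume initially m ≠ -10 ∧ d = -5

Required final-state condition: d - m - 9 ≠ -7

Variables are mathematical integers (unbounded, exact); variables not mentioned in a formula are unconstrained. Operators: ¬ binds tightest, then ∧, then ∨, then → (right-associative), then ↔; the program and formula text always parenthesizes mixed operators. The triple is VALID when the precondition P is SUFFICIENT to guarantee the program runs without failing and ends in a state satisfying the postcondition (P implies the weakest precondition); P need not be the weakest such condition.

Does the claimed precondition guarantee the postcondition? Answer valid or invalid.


Working backward. After the program, the postcondition d - m - 9 ≠ -7 must hold; in canonical form it is d ≠ m + 2.
Then branch requires d ≠ m + 2; else branch requires m ≠ -10.
Before the if: (3*cnt ≤ -2 → d ≠ m + 2) ∧ ((¬(3*cnt ≤ -2)) → m ≠ -10)
Before cnt := 3*d + 6: (9*d ≤ -20 → d ≠ m + 2) ∧ ((¬(9*d ≤ -20)) → m ≠ -10)
The weakest precondition is (9*d ≤ -20 → d ≠ m + 2) ∧ ((¬(9*d ≤ -20)) → m ≠ -10).
Check whether m ≠ -10 ∧ d = -5 implies it.
Countermodel: at the initial state d = -5, m = -7, the precondition holds but the weakest precondition fails.
Answer: invalid


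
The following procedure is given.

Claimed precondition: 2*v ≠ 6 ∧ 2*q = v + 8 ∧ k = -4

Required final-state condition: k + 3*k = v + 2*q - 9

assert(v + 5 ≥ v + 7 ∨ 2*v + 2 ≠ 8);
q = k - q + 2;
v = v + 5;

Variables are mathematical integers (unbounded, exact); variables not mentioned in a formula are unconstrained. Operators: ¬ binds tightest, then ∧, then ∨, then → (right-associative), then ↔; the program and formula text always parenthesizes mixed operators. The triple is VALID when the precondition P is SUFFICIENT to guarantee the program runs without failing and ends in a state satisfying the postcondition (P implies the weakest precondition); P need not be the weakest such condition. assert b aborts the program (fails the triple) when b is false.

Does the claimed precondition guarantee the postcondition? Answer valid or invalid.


Working backward. After the program, the postcondition k + 3*k = v + 2*q - 9 must hold; in canonical form it is 4*k = 2*q + v - 9.
Before v := v + 5: 4*k = 2*q + v - 4
Before q := k - q + 2: 2*k + 2*q = v
Before assert v + 5 ≥ v + 7 ∨ 2*v + 2 ≠ 8: 2*v ≠ 6 ∧ 2*k + 2*q = v
The weakest precondition is 2*v ≠ 6 ∧ 2*k + 2*q = v.
Check whether 2*v ≠ 6 ∧ 2*q = v + 8 ∧ k = -4 implies it.
Every state satisfying the precondition satisfies the weakest precondition: the implication holds.
Answer: valid


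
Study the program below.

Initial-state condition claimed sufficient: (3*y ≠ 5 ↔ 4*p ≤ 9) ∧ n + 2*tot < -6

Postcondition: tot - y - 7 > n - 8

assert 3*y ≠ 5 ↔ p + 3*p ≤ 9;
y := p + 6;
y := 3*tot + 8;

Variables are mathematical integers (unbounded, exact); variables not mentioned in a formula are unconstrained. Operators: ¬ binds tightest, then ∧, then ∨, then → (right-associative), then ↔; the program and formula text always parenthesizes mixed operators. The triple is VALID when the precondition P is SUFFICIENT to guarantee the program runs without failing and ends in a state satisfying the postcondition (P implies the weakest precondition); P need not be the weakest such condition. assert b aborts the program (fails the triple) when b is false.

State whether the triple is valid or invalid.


Working backward. After the program, the postcondition tot - y - 7 > n - 8 must hold; in canonical form it is tot > n + y - 1.
Before y := 3*tot + 8: n + 2*tot < -7
Before y := p + 6: n + 2*tot < -7
Before assert 3*y ≠ 5 ↔ p + 3*p ≤ 9: (3*y ≠ 5 ↔ 4*p ≤ 9) ∧ n + 2*tot < -7
The weakest precondition is (3*y ≠ 5 ↔ 4*p ≤ 9) ∧ n + 2*tot < -7.
Check whether (3*y ≠ 5 ↔ 4*p ≤ 9) ∧ n + 2*tot < -6 implies it.
Countermodel: at the initial state n = -7, p = 2, tot = 0, y = 0, the precondition holds but the weakest precondition fails.
Answer: invalid


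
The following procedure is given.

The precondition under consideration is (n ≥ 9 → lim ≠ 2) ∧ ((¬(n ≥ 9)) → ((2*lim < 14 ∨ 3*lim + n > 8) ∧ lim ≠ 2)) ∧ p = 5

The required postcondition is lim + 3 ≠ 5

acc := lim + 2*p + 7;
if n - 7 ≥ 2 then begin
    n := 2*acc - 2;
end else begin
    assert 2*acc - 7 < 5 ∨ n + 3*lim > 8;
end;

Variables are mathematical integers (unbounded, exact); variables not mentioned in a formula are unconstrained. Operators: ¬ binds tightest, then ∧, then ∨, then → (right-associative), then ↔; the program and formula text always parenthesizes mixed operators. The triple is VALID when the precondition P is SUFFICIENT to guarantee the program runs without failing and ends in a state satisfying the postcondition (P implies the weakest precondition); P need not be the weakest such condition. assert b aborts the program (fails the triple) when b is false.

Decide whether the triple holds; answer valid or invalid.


Working backward. After the program, the postcondition lim + 3 ≠ 5 must hold; in canonical form it is lim ≠ 2.
Then branch requires lim ≠ 2; else branch requires (2*acc < 12 ∨ 3*lim + n > 8) ∧ lim ≠ 2.
Before the if: (n ≥ 9 → lim ≠ 2) ∧ ((¬(n ≥ 9)) → ((2*acc < 12 ∨ 3*lim + n > 8) ∧ lim ≠ 2))
Before acc := lim + 2*p + 7: (n ≥ 9 → lim ≠ 2) ∧ ((¬(n ≥ 9)) → ((2*lim + 4*p < -2 ∨ 3*lim + n > 8) ∧ lim ≠ 2))
The weakest precondition is (n ≥ 9 → lim ≠ 2) ∧ ((¬(n ≥ 9)) → ((2*lim + 4*p < -2 ∨ 3*lim + n > 8) ∧ lim ≠ 2)).
Check whether (n ≥ 9 → lim ≠ 2) ∧ ((¬(n ≥ 9)) → ((2*lim < 14 ∨ 3*lim + n > 8) ∧ lim ≠ 2)) ∧ p = 5 implies it.
Countermodel: at the initial state lim = 0, n = 0, p = 5, the precondition holds but the weakest precondition fails.
Answer: invalid


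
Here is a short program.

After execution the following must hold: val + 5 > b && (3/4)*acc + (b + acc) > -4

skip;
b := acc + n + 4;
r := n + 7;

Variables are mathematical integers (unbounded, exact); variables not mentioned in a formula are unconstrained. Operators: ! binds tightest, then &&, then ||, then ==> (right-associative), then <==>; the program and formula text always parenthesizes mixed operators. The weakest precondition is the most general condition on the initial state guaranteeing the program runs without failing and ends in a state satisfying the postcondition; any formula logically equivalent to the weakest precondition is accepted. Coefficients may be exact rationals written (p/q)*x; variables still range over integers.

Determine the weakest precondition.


Working backward. After the program, the postcondition val + 5 > b && (3/4)*acc + (b + acc) > -4 must hold; in canonical form it is val > b - 5 && (7/4)*acc + b > -4.
Before r := n + 7: val > b - 5 && (7/4)*acc + b > -4
Before b := acc + n + 4: val > acc + n - 1 && (11/4)*acc + n > -8
Before skip: val > acc + n - 1 && (11/4)*acc + n > -8
Answer: WP = val > acc + n - 1 && (11/4)*acc + n > -8


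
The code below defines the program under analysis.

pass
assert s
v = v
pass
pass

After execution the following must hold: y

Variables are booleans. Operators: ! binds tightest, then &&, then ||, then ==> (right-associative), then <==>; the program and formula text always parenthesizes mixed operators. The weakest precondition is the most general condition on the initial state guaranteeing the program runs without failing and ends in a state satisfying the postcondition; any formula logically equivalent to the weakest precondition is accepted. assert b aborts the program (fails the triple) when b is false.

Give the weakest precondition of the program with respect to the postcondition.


Working backward. After the program, y must hold.
Before skip: y
Before skip: y
Before v := v: y
Before assert s: s && y
Before skip: s && y
Answer: WP = s && y


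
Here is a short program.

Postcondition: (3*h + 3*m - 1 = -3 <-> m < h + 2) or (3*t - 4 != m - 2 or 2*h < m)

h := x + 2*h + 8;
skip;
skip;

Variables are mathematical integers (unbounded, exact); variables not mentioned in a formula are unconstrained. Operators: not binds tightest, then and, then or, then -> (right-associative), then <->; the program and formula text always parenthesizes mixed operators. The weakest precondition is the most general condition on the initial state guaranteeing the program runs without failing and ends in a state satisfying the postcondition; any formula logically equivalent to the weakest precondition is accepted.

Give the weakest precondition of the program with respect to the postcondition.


Working backward. After the program, the postcondition (3*h + 3*m - 1 = -3 <-> m < h + 2) or (3*t - 4 != m - 2 or 2*h < m) must hold; in canonical form it is (3*h + 3*m = -2 <-> m < h + 2) or 3*t != m + 2 or 2*h < m.
Before skip: (3*h + 3*m = -2 <-> m < h + 2) or 3*t != m + 2 or 2*h < m
Before skip: (3*h + 3*m = -2 <-> m < h + 2) or 3*t != m + 2 or 2*h < m
Before h := x + 2*h + 8: (6*h + 3*m + 3*x = -26 <-> m < 2*h + x + 10) or 3*t != m + 2 or 4*h + 2*x < m - 16
Answer: WP = (6*h + 3*m + 3*x = -26 <-> m < 2*h + x + 10) or 3*t != m + 2 or 4*h + 2*x < m - 16


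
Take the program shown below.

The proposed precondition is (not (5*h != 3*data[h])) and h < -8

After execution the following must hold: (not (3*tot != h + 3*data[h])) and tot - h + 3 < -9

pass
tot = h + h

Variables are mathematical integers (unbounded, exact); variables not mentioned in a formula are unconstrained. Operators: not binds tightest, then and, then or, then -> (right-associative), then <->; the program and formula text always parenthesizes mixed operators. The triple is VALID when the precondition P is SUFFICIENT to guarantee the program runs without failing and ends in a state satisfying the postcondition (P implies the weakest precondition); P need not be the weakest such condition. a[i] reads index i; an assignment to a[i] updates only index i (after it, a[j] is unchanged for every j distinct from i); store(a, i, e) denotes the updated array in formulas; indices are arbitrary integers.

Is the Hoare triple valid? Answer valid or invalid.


Working backward. After the program, the postcondition (not (3*tot != h + 3*data[h])) and tot - h + 3 < -9 must hold; in canonical form it is (not (3*tot != 3*data[h] + h)) and tot < h - 12.
Before tot := h + h: (not (5*h != 3*data[h])) and h < -12
Before skip: (not (5*h != 3*data[h])) and h < -12
The weakest precondition is (not (5*h != 3*data[h])) and h < -12.
Check whether (not (5*h != 3*data[h])) and h < -8 implies it.
Countermodel: at the initial state data = {[-9] = -15, elsewhere -15}, h = -9, the precondition holds but the weakest precondition fails.
Answer: invalid


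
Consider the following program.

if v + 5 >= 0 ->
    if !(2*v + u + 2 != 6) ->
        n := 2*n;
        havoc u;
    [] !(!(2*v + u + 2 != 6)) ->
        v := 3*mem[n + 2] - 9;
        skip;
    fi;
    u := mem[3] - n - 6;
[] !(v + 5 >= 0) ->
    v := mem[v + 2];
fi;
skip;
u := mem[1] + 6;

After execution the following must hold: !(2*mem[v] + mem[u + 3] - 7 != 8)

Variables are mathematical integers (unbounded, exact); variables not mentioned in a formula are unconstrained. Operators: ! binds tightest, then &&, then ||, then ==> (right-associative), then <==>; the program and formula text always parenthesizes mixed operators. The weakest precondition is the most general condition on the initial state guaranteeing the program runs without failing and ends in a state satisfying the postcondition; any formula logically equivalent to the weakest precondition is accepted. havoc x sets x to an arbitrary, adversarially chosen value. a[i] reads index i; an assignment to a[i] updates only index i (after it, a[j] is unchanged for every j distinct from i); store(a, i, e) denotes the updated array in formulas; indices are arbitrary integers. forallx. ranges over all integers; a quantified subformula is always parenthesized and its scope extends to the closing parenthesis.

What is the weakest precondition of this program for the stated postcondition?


Working backward. After the program, the postcondition !(2*mem[v] + mem[u + 3] - 7 != 8) must hold; in canonical form it is !(mem[u + 3] + 2*mem[v] != 15).
Before u := mem[1] + 6: !(mem[mem[1] + 9] + 2*mem[v] != 15)
Before skip: !(mem[mem[1] + 9] + 2*mem[v] != 15)
Then branch requires ((!(u + 2*v != 4)) ==> (!(mem[mem[1] + 9] + 2*mem[v] != 15))) && (u + 2*v != 4 ==> (!(mem[mem[1] + 9] + 2*mem[3*mem[n + 2] - 9] != 15))); else branch requires !(mem[mem[1] + 9] + 2*mem[mem[v + 2]] != 15).
Before the if: (v >= -5 ==> (((!(u + 2*v != 4)) ==> (!(mem[mem[1] + 9] + 2*mem[v] != 15))) && (u + 2*v != 4 ==> (!(mem[mem[1] + 9] + 2*mem[3*mem[n + 2] - 9] != 15))))) && ((!(v >= -5)) ==> (!(mem[mem[1] + 9] + 2*mem[mem[v + 2]] != 15)))
Answer: WP = (v >= -5 ==> (((!(u + 2*v != 4)) ==> (!(mem[mem[1] + 9] + 2*mem[v] != 15))) && (u + 2*v != 4 ==> (!(mem[mem[1] + 9] + 2*mem[3*mem[n + 2] - 9] != 15))))) && ((!(v >= -5)) ==> (!(mem[mem[1] + 9] + 2*mem[mem[v + 2]] != 15)))
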